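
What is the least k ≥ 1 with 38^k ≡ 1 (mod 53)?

26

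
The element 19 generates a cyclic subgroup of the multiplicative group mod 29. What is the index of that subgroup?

1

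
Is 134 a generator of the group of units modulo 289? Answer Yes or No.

φ(289) = φ(17^2) = 17·(17−1) = 272 = 2^4 · 17.
Test 134^(272/q) mod 289 for each prime factor q of 272:
134^136 ≡ 1 (mod 289)  [q = 2: ≡ 1 ✗]
134^16 ≡ 1 (mod 289)  [q = 17: ≡ 1 ✗]
The check at q = 2 fails, so 134 generates a proper subgroup.

No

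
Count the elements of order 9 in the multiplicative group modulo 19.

φ(19) = 19 − 1 = 18 = 2 · 3^2.
(Z/19Z)^× is cyclic (|G| = 18); a cyclic group of order m has exactly φ(d) elements of each order d | m, and none otherwise.
9 = 3^2 divides 18, and φ(9) = 6.

6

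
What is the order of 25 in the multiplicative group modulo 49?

21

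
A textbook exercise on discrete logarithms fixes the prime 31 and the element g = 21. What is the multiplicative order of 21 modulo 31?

30

By Lagrange's theorem, ord_31(21) divides φ(31) = 31 − 1 = 30 = 2 · 3 · 5.
Divisors of 30: 1, 2, 3, 5, 6, 10, 15, 30.
Test each divisor d:
21^1 ≡ 21 (mod 31)
21^2 ≡ 7 (mod 31)
21^3 ≡ 23 (mod 31)
21^5 ≡ 6 (mod 31)
21^6 ≡ 2 (mod 31)
21^10 ≡ 5 (mod 31)
21^15 ≡ 30 (mod 31)
21^30 ≡ 1 (mod 31) ✓
Therefore the multiplicative order of 21 modulo 31 is 30.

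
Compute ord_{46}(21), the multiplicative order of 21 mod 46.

ord(21) | φ(46) = φ(2)·φ(23) = 1·22 = 22 = 2 · 11.
Divisors of 22: 1, 2, 11, 22.
Test each divisor d:
21^1 ≡ 21 (mod 46)
21^2 ≡ 27 (mod 46)
21^11 ≡ 45 (mod 46)
21^22 ≡ 1 (mod 46) ✓
The smallest such exponent is 22, so the order of 21 is 22.

22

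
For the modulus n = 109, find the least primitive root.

6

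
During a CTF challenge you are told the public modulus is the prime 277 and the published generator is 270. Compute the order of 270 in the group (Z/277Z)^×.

ord(270) | φ(277) = 277 − 1 = 276 = 2^2 · 3 · 23.
Divisors of 276: 1, 2, 3, 4, 6, 12, 23, 46, 69, 92, 138, 276.
Compute 270^d (mod 277) for the divisors d until we hit 1:
270^1 ≡ 270 (mod 277)
270^2 ≡ 49 (mod 277)
270^3 ≡ 211 (mod 277)
270^4 ≡ 185 (mod 277)
270^6 ≡ 201 (mod 277)
270^12 ≡ 236 (mod 277)
270^23 ≡ 116 (mod 277)
270^46 ≡ 160 (mod 277)
270^69 ≡ 1 (mod 277) ✓
Therefore the multiplicative order of 270 modulo 277 is 69.

69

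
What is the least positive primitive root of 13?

2

φ(13) = 13 − 1 = 12 = 2^2 · 3.
Test candidates g = 2, 3, … against the prime factors q ∈ {2, 3} of φ(13): g is a generator iff g^(12/q) ≢ 1 for every such q.
g = 2: 2^6 ≡ 12; 2^4 ≡ 3 — none is 1, so 2 is a primitive root.
Hence the least primitive root of 13 is 2.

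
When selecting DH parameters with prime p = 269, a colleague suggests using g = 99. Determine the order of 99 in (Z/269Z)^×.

67

Since 99 ∈ (Z/269Z)^×, its order divides φ(269) = 269 − 1 = 268 = 2^2 · 67.
Divisors of 268: 1, 2, 4, 67, 134, 268.
Evaluate successive powers at the divisors of 268:
99^1 ≡ 99 (mod 269)
99^2 ≡ 117 (mod 269)
99^4 ≡ 239 (mod 269)
99^67 ≡ 1 (mod 269) ✓
Hence ord(99) = 67.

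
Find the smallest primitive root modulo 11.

φ(11) = 11 − 1 = 10 = 2 · 5.
Test candidates g = 2, 3, … against the prime factors q ∈ {2, 5} of φ(11): g is a generator iff g^(10/q) ≢ 1 for every such q.
g = 2: 2^5 ≡ 10; 2^2 ≡ 4 — none is 1, so 2 is a primitive root.
Hence the least primitive root of 11 is 2.

2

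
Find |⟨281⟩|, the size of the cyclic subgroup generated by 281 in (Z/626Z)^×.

156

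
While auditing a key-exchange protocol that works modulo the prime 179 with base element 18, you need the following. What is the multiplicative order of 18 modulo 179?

By Lagrange's theorem, ord_179(18) divides φ(179) = 179 − 1 = 178 = 2 · 89.
Divisors of 178: 1, 2, 89, 178.
Test each divisor d:
18^1 ≡ 18 (mod 179)
18^2 ≡ 145 (mod 179)
18^89 ≡ 178 (mod 179)
18^178 ≡ 1 (mod 179) ✓
Hence ord(18) = 178.

178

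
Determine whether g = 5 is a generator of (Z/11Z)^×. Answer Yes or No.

No

φ(11) = 11 − 1 = 10 = 2 · 5.
It suffices to check that the order of 5 is not a proper divisor of 10: compute 5^(10/q) for q ∈ {2, 5}.
5^5 ≡ 1 (mod 11)  [q = 2: ≡ 1 ✗]
5^2 ≡ 3 (mod 11)  [q = 5: ≢ 1 ✓]
5^5 ≡ 1 shows ord(5) | 5, strictly less than φ(11); not a primitive root.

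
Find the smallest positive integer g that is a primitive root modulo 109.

φ(109) = 109 − 1 = 108 = 2^2 · 3^3.
Test candidates g = 2, 3, … against the prime factors q ∈ {2, 3} of φ(109): g is a generator iff g^(108/q) ≢ 1 for every such q.
g = 2: 2^54 ≡ 108; 2^36 ≡ 1 — hits 1, so not a primitive root.
g = 3: 3^54 ≡ 1 — hits 1, so not a primitive root.
g = 4: 4^54 ≡ 1 — hits 1, so not a primitive root.
g = 5: 5^54 ≡ 1 — hits 1, so not a primitive root.
g = 6: 6^54 ≡ 108; 6^36 ≡ 63 — none is 1, so 6 is a primitive root.
Hence the least primitive root of 109 is 6.

6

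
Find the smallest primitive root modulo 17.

3

φ(17) = 17 − 1 = 16 = 2^4.
Test candidates g = 2, 3, … against the prime factors q ∈ {2} of φ(17): g is a generator iff g^(16/q) ≢ 1 for every such q.
g = 2: 2^8 ≡ 1 — hits 1, so not a primitive root.
g = 3: 3^8 ≡ 16 — none is 1, so 3 is a primitive root.
Hence the least primitive root of 17 is 3.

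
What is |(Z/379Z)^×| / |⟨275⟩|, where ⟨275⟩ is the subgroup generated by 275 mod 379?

1

ord(275) | φ(379) = 379 − 1 = 378 = 2 · 3^3 · 7.
Divisors of 378: 1, 2, 3, 6, 7, 9, 14, 18, 21, 27, 42, 54, 63, 126, 189, 378.
Evaluate successive powers at the divisors of 378:
275^1 ≡ 275
275^2 ≡ 204
275^3 ≡ 8
275^6 ≡ 64
275^7 ≡ 166
275^9 ≡ 133
275^14 ≡ 268
275^18 ≡ 255
275^21 ≡ 145
275^27 ≡ 184
275^42 ≡ 180
275^54 ≡ 125
275^63 ≡ 328
275^126 ≡ 327
275^189 ≡ 378
275^378 ≡ 1
The order of 275 is 378, so the subgroup it generates has 378 elements.
The index is φ(379) / ord(275) = 378 / 378 = 1.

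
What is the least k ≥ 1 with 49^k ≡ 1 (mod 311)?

31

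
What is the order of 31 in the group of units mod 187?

Since 31 ∈ (Z/187Z)^×, its order divides φ(187) = φ(11·17) = (11−1)·(17−1) = 10·16 = 160 = 2^5 · 5.
Divisors of 160: 1, 2, 4, 5, 8, 10, 16, 20, 32, 40, 80, 160.
Compute 31^d (mod 187) for the divisors d until we hit 1:
31^1 ≡ 31 (mod 187)
31^2 ≡ 26 (mod 187)
31^4 ≡ 115 (mod 187)
31^5 ≡ 12 (mod 187)
31^8 ≡ 135 (mod 187)
31^10 ≡ 144 (mod 187)
31^16 ≡ 86 (mod 187)
31^20 ≡ 166 (mod 187)
31^32 ≡ 103 (mod 187)
31^40 ≡ 67 (mod 187)
31^80 ≡ 1 (mod 187) ✓
So ord_187(31) = 80.

80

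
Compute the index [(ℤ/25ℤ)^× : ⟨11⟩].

4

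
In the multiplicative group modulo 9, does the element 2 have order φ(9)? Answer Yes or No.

Yes

φ(9) = φ(3^2) = 3·(3−1) = 6 = 2 · 3.
An element g generates (Z/9Z)^× iff g^(6/q) ≢ 1 (mod 9) for each prime q ∈ {2, 3}.
2^3 ≡ 8 (mod 9)  [q = 2: ≢ 1 ✓]
2^2 ≡ 4 (mod 9)  [q = 3: ≢ 1 ✓]
None equal 1, so ord_9(2) = 6: 2 is a primitive root.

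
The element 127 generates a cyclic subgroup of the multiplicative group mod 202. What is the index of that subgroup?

Since 127 ∈ (Z/202Z)^×, its order divides φ(202) = φ(2)·φ(101) = 1·100 = 100 = 2^2 · 5^2.
Divisors of 100: 1, 2, 4, 5, 10, 20, 25, 50, 100.
Evaluate successive powers at the divisors of 100:
127^1 ≡ 127 (mod 202)
127^2 ≡ 171 (mod 202)
127^4 ≡ 153 (mod 202)
127^5 ≡ 39 (mod 202)
127^10 ≡ 107 (mod 202)
127^20 ≡ 137 (mod 202)
127^25 ≡ 91 (mod 202)
127^50 ≡ 201 (mod 202)
127^100 ≡ 1 (mod 202) ✓
So ord_202(127) = 100, hence |⟨127⟩| = 100.
Index = |(Z/202Z)^×| / |⟨127⟩| = 100 / 100 = 1.

1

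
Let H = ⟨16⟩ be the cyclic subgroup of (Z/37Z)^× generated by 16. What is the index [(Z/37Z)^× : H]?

4

The order of 16 must divide φ(37) = 37 − 1 = 36 = 2^2 · 3^2.
Divisors of 36: 1, 2, 3, 4, 6, 9, 12, 18, 36.
Test each divisor d:
16^1 ≡ 16 (mod 37)
16^2 ≡ 34 (mod 37)
16^3 ≡ 26 (mod 37)
16^4 ≡ 9 (mod 37)
16^6 ≡ 10 (mod 37)
16^9 ≡ 1 (mod 37) ✓
So ord_37(16) = 9, hence |⟨16⟩| = 9.
Index = |(Z/37Z)^×| / |⟨16⟩| = 36 / 9 = 4.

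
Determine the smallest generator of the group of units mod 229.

6

φ(229) = 229 − 1 = 228 = 2^2 · 3 · 19.
Test candidates g = 2, 3, … against the prime factors q ∈ {2, 3, 19} of φ(229): g is a generator iff g^(228/q) ≢ 1 for every such q.
g = 2: 2^114 ≡ 228; 2^76 ≡ 1 — hits 1, so not a primitive root.
g = 3: 3^114 ≡ 1 — hits 1, so not a primitive root.
g = 4: 4^114 ≡ 1 — hits 1, so not a primitive root.
g = 5: 5^114 ≡ 1 — hits 1, so not a primitive root.
g = 6: 6^114 ≡ 228; 6^76 ≡ 134; 6^12 ≡ 165 — none is 1, so 6 is a primitive root.
Hence the least primitive root of 229 is 6.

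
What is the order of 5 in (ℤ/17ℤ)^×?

16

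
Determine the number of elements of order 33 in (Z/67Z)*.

φ(67) = 67 − 1 = 66 = 2 · 3 · 11.
(Z/67Z)^× is cyclic (|G| = 66); a cyclic group of order m has exactly φ(d) elements of each order d | m, and none otherwise.
33 = 3 · 11 divides 66, and φ(33) = 20.

20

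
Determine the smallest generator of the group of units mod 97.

φ(97) = 97 − 1 = 96 = 2^5 · 3.
g is a primitive root iff g^(96/q) ≢ 1 (mod 97) for each prime q ∈ {2, 3}.
g = 2: 2^48 ≡ 1 — hits 1, so not a primitive root.
g = 3: 3^48 ≡ 1 — hits 1, so not a primitive root.
g = 4: 4^48 ≡ 1 — hits 1, so not a primitive root.
g = 5: 5^48 ≡ 96; 5^32 ≡ 35 — none is 1, so 5 is a primitive root.
So 5 is the smallest generator of (Z/97Z)^×.

5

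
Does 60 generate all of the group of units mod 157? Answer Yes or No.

φ(157) = 157 − 1 = 156 = 2^2 · 3 · 13.
It suffices to check that the order of 60 is not a proper divisor of 156: compute 60^(156/q) for q ∈ {2, 3, 13}.
60^78 ≡ 156 (mod 157)  [q = 2: ≢ 1 ✓]
60^52 ≡ 144 (mod 157)  [q = 3: ≢ 1 ✓]
60^12 ≡ 130 (mod 157)  [q = 13: ≢ 1 ✓]
None equal 1, so ord_157(60) = 156: 60 is a primitive root.

Yes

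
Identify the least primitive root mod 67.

φ(67) = 67 − 1 = 66 = 2 · 3 · 11.
Test candidates g = 2, 3, … against the prime factors q ∈ {2, 3, 11} of φ(67): g is a generator iff g^(66/q) ≢ 1 for every such q.
g = 2: 2^33 ≡ 66; 2^22 ≡ 37; 2^6 ≡ 64 — none is 1, so 2 is a primitive root.
The smallest primitive root modulo 67 is 2.

2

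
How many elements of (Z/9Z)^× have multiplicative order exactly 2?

φ(9) = φ(3^2) = 3·(3−1) = 6 = 2 · 3.
In a cyclic group of order 6, there are φ(d) elements of order d for each divisor d of 6, and zero for non-divisors.
2 | 6, and φ(2) = 2 − 1 = 1.

1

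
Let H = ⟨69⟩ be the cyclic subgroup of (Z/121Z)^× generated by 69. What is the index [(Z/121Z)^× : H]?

2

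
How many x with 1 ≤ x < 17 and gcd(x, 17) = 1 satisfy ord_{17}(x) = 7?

φ(17) = 17 − 1 = 16 = 2^4.
In a cyclic group of order 16, there are φ(d) elements of order d for each divisor d of 16, and zero for non-divisors.
7 does not divide 16, so no element of (Z/17Z)^× has order 7.

0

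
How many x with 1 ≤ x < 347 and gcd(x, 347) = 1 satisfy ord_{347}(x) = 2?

φ(347) = 347 − 1 = 346 = 2 · 173.
(Z/347Z)^× is cyclic (|G| = 346); a cyclic group of order m has exactly φ(d) elements of each order d | m, and none otherwise.
2 | 346, and φ(2) = 2 − 1 = 1.

1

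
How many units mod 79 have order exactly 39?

24

φ(79) = 79 − 1 = 78 = 2 · 3 · 13.
In a cyclic group of order 78, there are φ(d) elements of order d for each divisor d of 78, and zero for non-divisors.
39 = 3 · 13 divides 78, and φ(39) = 24.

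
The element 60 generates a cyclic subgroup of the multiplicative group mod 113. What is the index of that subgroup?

ord(60) | φ(113) = 113 − 1 = 112 = 2^4 · 7.
Divisors of 112: 1, 2, 4, 7, 8, 14, 16, 28, 56, 112.
Test each divisor d:
60^1 ≡ 60
60^2 ≡ 97
60^4 ≡ 30
60^7 ≡ 15
60^8 ≡ 109
60^14 ≡ 112
60^16 ≡ 16
60^28 ≡ 1
The order of 60 is 28, so the subgroup it generates has 28 elements.
The index is φ(113) / ord(60) = 112 / 28 = 4.

4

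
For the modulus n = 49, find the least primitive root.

3

φ(49) = φ(7^2) = 7·(7−1) = 42 = 2 · 3 · 7.
g is a primitive root iff g^(42/q) ≢ 1 (mod 49) for each prime q ∈ {2, 3, 7}.
g = 2: 2^21 ≡ 1 — hits 1, so not a primitive root.
g = 3: 3^21 ≡ 48; 3^14 ≡ 30; 3^6 ≡ 43 — none is 1, so 3 is a primitive root.
The smallest primitive root modulo 49 is 3.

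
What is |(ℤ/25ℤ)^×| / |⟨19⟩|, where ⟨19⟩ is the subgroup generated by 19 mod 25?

2

Since 19 ∈ (Z/25Z)^×, its order divides φ(25) = φ(5^2) = 5·(5−1) = 20 = 2^2 · 5.
Divisors of 20: 1, 2, 4, 5, 10, 20.
Evaluate successive powers at the divisors of 20:
19^1 ≡ 19 (mod 25)
19^2 ≡ 11 (mod 25)
19^4 ≡ 21 (mod 25)
19^5 ≡ 24 (mod 25)
19^10 ≡ 1 (mod 25) ✓
The order of 19 is 10, so the subgroup it generates has 10 elements.
[(Z/25Z)^× : ⟨19⟩] = 20/10 = 2.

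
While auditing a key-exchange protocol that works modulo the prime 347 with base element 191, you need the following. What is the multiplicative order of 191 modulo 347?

346

ord(191) | φ(347) = 347 − 1 = 346 = 2 · 173.
Divisors of 346: 1, 2, 173, 346.
Evaluate successive powers at the divisors of 346:
191^1 ≡ 191
191^2 ≡ 46
191^173 ≡ 346
191^346 ≡ 1
So ord_347(191) = 346.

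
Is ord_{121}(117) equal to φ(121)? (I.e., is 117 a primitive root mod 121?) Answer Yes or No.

φ(121) = φ(11^2) = 11·(11−1) = 110 = 2 · 5 · 11.
An element g generates (Z/121Z)^× iff g^(110/q) ≢ 1 (mod 121) for each prime q ∈ {2, 5, 11}.
117^55 ≡ 120 (mod 121)  [q = 2: ≢ 1 ✓]
117^22 ≡ 27 (mod 121)  [q = 5: ≢ 1 ✓]
117^10 ≡ 111 (mod 121)  [q = 11: ≢ 1 ✓]
None equal 1, so ord_121(117) = 110: 117 is a primitive root.

Yes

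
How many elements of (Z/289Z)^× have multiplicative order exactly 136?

64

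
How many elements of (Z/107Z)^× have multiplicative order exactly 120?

0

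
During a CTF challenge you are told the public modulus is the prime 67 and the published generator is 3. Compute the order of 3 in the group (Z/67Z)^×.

By Lagrange's theorem, ord_67(3) divides φ(67) = 67 − 1 = 66 = 2 · 3 · 11.
Divisors of 66: 1, 2, 3, 6, 11, 22, 33, 66.
Check 3^d mod 67 for each divisor in increasing order:
3^1 ≡ 3
3^2 ≡ 9
3^3 ≡ 27
3^6 ≡ 59
3^11 ≡ 66
3^22 ≡ 1
Hence ord(3) = 22.

22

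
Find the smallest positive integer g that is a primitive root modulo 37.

2

φ(37) = 37 − 1 = 36 = 2^2 · 3^2.
g is a primitive root iff g^(36/q) ≢ 1 (mod 37) for each prime q ∈ {2, 3}.
g = 2: 2^18 ≡ 36; 2^12 ≡ 26 — none is 1, so 2 is a primitive root.
The smallest primitive root modulo 37 is 2.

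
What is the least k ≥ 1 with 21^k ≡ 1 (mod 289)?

Since 21 ∈ (Z/289Z)^×, its order divides φ(289) = φ(17^2) = 17·(17−1) = 272 = 2^4 · 17.
Divisors of 272: 1, 2, 4, 8, 16, 17, 34, 68, 136, 272.
Evaluate successive powers at the divisors of 272:
21^1 ≡ 21 (mod 289)
21^2 ≡ 152 (mod 289)
21^4 ≡ 273 (mod 289)
21^8 ≡ 256 (mod 289)
21^16 ≡ 222 (mod 289)
21^17 ≡ 38 (mod 289)
21^34 ≡ 288 (mod 289)
21^68 ≡ 1 (mod 289) ✓
Hence ord(21) = 68.

68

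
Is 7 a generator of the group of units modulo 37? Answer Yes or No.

No

φ(37) = 37 − 1 = 36 = 2^2 · 3^2.
7 is a primitive root mod 37 iff 7^(φ(37)/q) ≢ 1 for every prime q | φ(37), i.e. q ∈ {2, 3}.
7^18 ≡ 1 (mod 37)  [q = 2: ≡ 1 ✗]
7^12 ≡ 10 (mod 37)  [q = 3: ≢ 1 ✓]
Since 7^18 ≡ 1, the order of 7 divides 18 < 36, so 7 is not a primitive root.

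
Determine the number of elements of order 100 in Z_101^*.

40

φ(101) = 101 − 1 = 100 = 2^2 · 5^2.
Since (Z/101Z)^× is cyclic of order 100, the number of elements of order d is φ(d) when d | 100 and 0 otherwise.
100 = 2^2 · 5^2 divides 100, and φ(100) = 40.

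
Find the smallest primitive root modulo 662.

3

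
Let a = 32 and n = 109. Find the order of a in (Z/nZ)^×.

36

The order of 32 must divide φ(109) = 109 − 1 = 108 = 2^2 · 3^3.
Divisors of 108: 1, 2, 3, 4, 6, 9, 12, 18, 27, 36, 54, 108.
Compute 32^d (mod 109) for the divisors d until we hit 1:
32^1 ≡ 32 (mod 109)
32^2 ≡ 43 (mod 109)
32^3 ≡ 68 (mod 109)
32^4 ≡ 105 (mod 109)
32^6 ≡ 46 (mod 109)
32^9 ≡ 76 (mod 109)
32^12 ≡ 45 (mod 109)
32^18 ≡ 108 (mod 109)
32^27 ≡ 33 (mod 109)
32^36 ≡ 1 (mod 109) ✓
The smallest such exponent is 36, so the order of 32 is 36.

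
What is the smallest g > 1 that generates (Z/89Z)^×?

φ(89) = 89 − 1 = 88 = 2^3 · 11.
Test candidates g = 2, 3, … against the prime factors q ∈ {2, 11} of φ(89): g is a generator iff g^(88/q) ≢ 1 for every such q.
g = 2: 2^44 ≡ 1 — hits 1, so not a primitive root.
g = 3: 3^44 ≡ 88; 3^8 ≡ 64 — none is 1, so 3 is a primitive root.
Hence the least primitive root of 89 is 3.

3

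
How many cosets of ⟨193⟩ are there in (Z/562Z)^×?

By Lagrange's theorem, ord_562(193) divides φ(562) = φ(2)·φ(281) = 1·280 = 280 = 2^3 · 5 · 7.
Divisors of 280: 1, 2, 4, 5, 7, 8, 10, 14, 20, 28, 35, 40, 56, 70, 140, 280.
Check 193^d mod 562 for each divisor in increasing order:
193^1 ≡ 193
193^2 ≡ 157
193^4 ≡ 483
193^5 ≡ 489
193^7 ≡ 341
193^8 ≡ 59
193^10 ≡ 271
193^14 ≡ 509
193^20 ≡ 381
193^28 ≡ 561
193^35 ≡ 221
193^40 ≡ 165
193^56 ≡ 1
Thus |⟨193⟩| = ord(193) = 56.
Index = |(Z/562Z)^×| / |⟨193⟩| = 280 / 56 = 5.

5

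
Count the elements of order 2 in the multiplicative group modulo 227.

φ(227) = 227 − 1 = 226 = 2 · 113.
Since (Z/227Z)^× is cyclic of order 226, the number of elements of order d is φ(d) when d | 226 and 0 otherwise.
2 | 226, and φ(2) = 2 − 1 = 1.

1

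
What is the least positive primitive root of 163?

φ(163) = 163 − 1 = 162 = 2 · 3^4.
g is a primitive root iff g^(162/q) ≢ 1 (mod 163) for each prime q ∈ {2, 3}.
g = 2: 2^81 ≡ 162; 2^54 ≡ 104 — none is 1, so 2 is a primitive root.
The smallest primitive root modulo 163 is 2.

2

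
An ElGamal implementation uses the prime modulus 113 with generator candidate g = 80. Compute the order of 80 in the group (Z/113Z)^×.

112

By Lagrange's theorem, ord_113(80) divides φ(113) = 113 − 1 = 112 = 2^4 · 7.
Divisors of 112: 1, 2, 4, 7, 8, 14, 16, 28, 56, 112.
Check 80^d mod 113 for each divisor in increasing order:
80^1 ≡ 80 (mod 113)
80^2 ≡ 72 (mod 113)
80^4 ≡ 99 (mod 113)
80^7 ≡ 42 (mod 113)
80^8 ≡ 83 (mod 113)
80^14 ≡ 69 (mod 113)
80^16 ≡ 109 (mod 113)
80^28 ≡ 15 (mod 113)
80^56 ≡ 112 (mod 113)
80^112 ≡ 1 (mod 113) ✓
Therefore the multiplicative order of 80 modulo 113 is 112.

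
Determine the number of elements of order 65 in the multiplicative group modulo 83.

φ(83) = 83 − 1 = 82 = 2 · 41.
Since (Z/83Z)^× is cyclic of order 82, the number of elements of order d is φ(d) when d | 82 and 0 otherwise.
Since 65 ∤ 82, the count is 0.

0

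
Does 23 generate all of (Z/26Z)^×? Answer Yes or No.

No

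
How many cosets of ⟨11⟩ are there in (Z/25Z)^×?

4

By Lagrange's theorem, ord_25(11) divides φ(25) = φ(5^2) = 5·(5−1) = 20 = 2^2 · 5.
Divisors of 20: 1, 2, 4, 5, 10, 20.
Evaluate successive powers at the divisors of 20:
11^1 ≡ 11 (mod 25)
11^2 ≡ 21 (mod 25)
11^4 ≡ 16 (mod 25)
11^5 ≡ 1 (mod 25) ✓
Thus |⟨11⟩| = ord(11) = 5.
Index = |(Z/25Z)^×| / |⟨11⟩| = 20 / 5 = 4.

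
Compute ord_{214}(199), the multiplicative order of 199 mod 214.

53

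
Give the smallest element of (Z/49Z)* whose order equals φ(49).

3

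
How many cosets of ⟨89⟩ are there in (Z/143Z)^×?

The order of 89 must divide φ(143) = φ(11·13) = (11−1)·(13−1) = 10·12 = 120 = 2^3 · 3 · 5.
Divisors of 120: 1, 2, 3, 4, 5, 6, 8, 10, 12, 15, 20, 24, 30, 40, 60, 120.
Evaluate successive powers at the divisors of 120:
89^1 ≡ 89 (mod 143)
89^2 ≡ 56 (mod 143)
89^3 ≡ 122 (mod 143)
89^4 ≡ 133 (mod 143)
89^5 ≡ 111 (mod 143)
89^6 ≡ 12 (mod 143)
89^8 ≡ 100 (mod 143)
89^10 ≡ 23 (mod 143)
89^12 ≡ 1 (mod 143) ✓
The order of 89 is 12, so the subgroup it generates has 12 elements.
The index is φ(143) / ord(89) = 120 / 12 = 10.

10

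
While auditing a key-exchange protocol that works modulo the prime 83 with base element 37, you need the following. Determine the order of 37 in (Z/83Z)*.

41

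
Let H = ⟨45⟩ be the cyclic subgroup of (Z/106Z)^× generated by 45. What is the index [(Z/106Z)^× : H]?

The order of 45 must divide φ(106) = φ(2)·φ(53) = 1·52 = 52 = 2^2 · 13.
Divisors of 52: 1, 2, 4, 13, 26, 52.
Evaluate successive powers at the divisors of 52:
45^1 ≡ 45
45^2 ≡ 11
45^4 ≡ 15
45^13 ≡ 83
45^26 ≡ 105
45^52 ≡ 1
The order of 45 is 52, so the subgroup it generates has 52 elements.
The index is φ(106) / ord(45) = 52 / 52 = 1.

1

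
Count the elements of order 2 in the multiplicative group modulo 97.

φ(97) = 97 − 1 = 96 = 2^5 · 3.
In a cyclic group of order 96, there are φ(d) elements of order d for each divisor d of 96, and zero for non-divisors.
2 | 96, and φ(2) = 2 − 1 = 1.

1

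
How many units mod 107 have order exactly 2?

1

φ(107) = 107 − 1 = 106 = 2 · 53.
In a cyclic group of order 106, there are φ(d) elements of order d for each divisor d of 106, and zero for non-divisors.
2 | 106, and φ(2) = 2 − 1 = 1.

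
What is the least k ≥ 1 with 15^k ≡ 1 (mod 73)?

72

The order of 15 must divide φ(73) = 73 − 1 = 72 = 2^3 · 3^2.
Divisors of 72: 1, 2, 3, 4, 6, 8, 9, 12, 18, 24, 36, 72.
Evaluate successive powers at the divisors of 72:
15^1 ≡ 15 (mod 73)
15^2 ≡ 6 (mod 73)
15^3 ≡ 17 (mod 73)
15^4 ≡ 36 (mod 73)
15^6 ≡ 70 (mod 73)
15^8 ≡ 55 (mod 73)
15^9 ≡ 22 (mod 73)
15^12 ≡ 9 (mod 73)
15^18 ≡ 46 (mod 73)
15^24 ≡ 8 (mod 73)
15^36 ≡ 72 (mod 73)
15^72 ≡ 1 (mod 73) ✓
Hence ord(15) = 72.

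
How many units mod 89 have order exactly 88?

φ(89) = 89 − 1 = 88 = 2^3 · 11.
(Z/89Z)^× is cyclic (|G| = 88); a cyclic group of order m has exactly φ(d) elements of each order d | m, and none otherwise.
88 = 2^3 · 11 divides 88, and φ(88) = 40.

40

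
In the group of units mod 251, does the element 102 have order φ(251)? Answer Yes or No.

φ(251) = 251 − 1 = 250 = 2 · 5^3.
Test 102^(250/q) mod 251 for each prime factor q of 250:
102^125 ≡ 250 (mod 251)  [q = 2: ≢ 1 ✓]
102^50 ≡ 1 (mod 251)  [q = 5: ≡ 1 ✗]
Since 102^50 ≡ 1, the order of 102 divides 50 < 250, so 102 is not a primitive root.

No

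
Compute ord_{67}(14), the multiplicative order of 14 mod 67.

11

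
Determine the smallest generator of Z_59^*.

2

φ(59) = 59 − 1 = 58 = 2 · 29.
g is a primitive root iff g^(58/q) ≢ 1 (mod 59) for each prime q ∈ {2, 29}.
g = 2: 2^29 ≡ 58; 2^2 ≡ 4 — none is 1, so 2 is a primitive root.
The smallest primitive root modulo 59 is 2.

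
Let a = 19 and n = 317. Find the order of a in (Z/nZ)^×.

316

The order of 19 must divide φ(317) = 317 − 1 = 316 = 2^2 · 79.
Divisors of 316: 1, 2, 4, 79, 158, 316.
Test each divisor d:
19^1 ≡ 19
19^2 ≡ 44
19^4 ≡ 34
19^79 ≡ 114
19^158 ≡ 316
19^316 ≡ 1
Hence ord(19) = 316.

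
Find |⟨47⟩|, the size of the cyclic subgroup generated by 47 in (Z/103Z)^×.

Since 47 ∈ (Z/103Z)^×, its order divides φ(103) = 103 − 1 = 102 = 2 · 3 · 17.
Divisors of 102: 1, 2, 3, 6, 17, 34, 51, 102.
Evaluate successive powers at the divisors of 102:
47^1 ≡ 47
47^2 ≡ 46
47^3 ≡ 102
47^6 ≡ 1
Therefore the multiplicative order of 47 modulo 103 is 6.

6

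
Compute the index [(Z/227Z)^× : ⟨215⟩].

By Lagrange's theorem, ord_227(215) divides φ(227) = 227 − 1 = 226 = 2 · 113.
Divisors of 226: 1, 2, 113, 226.
Compute 215^d (mod 227) for the divisors d until we hit 1:
215^1 ≡ 215 (mod 227)
215^2 ≡ 144 (mod 227)
215^113 ≡ 226 (mod 227)
215^226 ≡ 1 (mod 227) ✓
Thus |⟨215⟩| = ord(215) = 226.
[(Z/227Z)^× : ⟨215⟩] = 226/226 = 1.

1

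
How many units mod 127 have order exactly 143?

φ(127) = 127 − 1 = 126 = 2 · 3^2 · 7.
Since (Z/127Z)^× is cyclic of order 126, the number of elements of order d is φ(d) when d | 126 and 0 otherwise.
143 does not divide 126, so no element of (Z/127Z)^× has order 143.

0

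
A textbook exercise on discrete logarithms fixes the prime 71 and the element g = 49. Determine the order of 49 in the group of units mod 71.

35

The order of 49 must divide φ(71) = 71 − 1 = 70 = 2 · 5 · 7.
Divisors of 70: 1, 2, 5, 7, 10, 14, 35, 70.
Evaluate successive powers at the divisors of 70:
49^1 ≡ 49 (mod 71)
49^2 ≡ 58 (mod 71)
49^5 ≡ 45 (mod 71)
49^7 ≡ 54 (mod 71)
49^10 ≡ 37 (mod 71)
49^14 ≡ 5 (mod 71)
49^35 ≡ 1 (mod 71) ✓
So ord_71(49) = 35.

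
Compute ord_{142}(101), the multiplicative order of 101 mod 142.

The order of 101 must divide φ(142) = φ(2)·φ(71) = 1·70 = 70 = 2 · 5 · 7.
Divisors of 70: 1, 2, 5, 7, 10, 14, 35, 70.
Compute 101^d (mod 142) for the divisors d until we hit 1:
101^1 ≡ 101 (mod 142)
101^2 ≡ 119 (mod 142)
101^5 ≡ 37 (mod 142)
101^7 ≡ 1 (mod 142) ✓
Therefore the multiplicative order of 101 modulo 142 is 7.

7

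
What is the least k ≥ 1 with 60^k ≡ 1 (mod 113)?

28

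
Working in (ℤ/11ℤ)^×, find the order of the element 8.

10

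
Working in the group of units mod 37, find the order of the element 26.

3

By Lagrange's theorem, ord_37(26) divides φ(37) = 37 − 1 = 36 = 2^2 · 3^2.
Divisors of 36: 1, 2, 3, 4, 6, 9, 12, 18, 36.
Compute 26^d (mod 37) for the divisors d until we hit 1:
26^1 ≡ 26
26^2 ≡ 10
26^3 ≡ 1
Hence ord(26) = 3.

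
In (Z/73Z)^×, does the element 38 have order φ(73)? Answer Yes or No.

φ(73) = 73 − 1 = 72 = 2^3 · 3^2.
Test 38^(72/q) mod 73 for each prime factor q of 72:
38^36 ≡ 1 (mod 73)  [q = 2: ≡ 1 ✗]
38^24 ≡ 8 (mod 73)  [q = 3: ≢ 1 ✓]
Since 38^36 ≡ 1, the order of 38 divides 36 < 72, so 38 is not a primitive root.

No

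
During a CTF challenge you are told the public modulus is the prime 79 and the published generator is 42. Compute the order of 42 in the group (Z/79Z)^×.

39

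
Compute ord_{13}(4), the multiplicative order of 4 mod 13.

6

By Lagrange's theorem, ord_13(4) divides φ(13) = 13 − 1 = 12 = 2^2 · 3.
Divisors of 12: 1, 2, 3, 4, 6, 12.
Test each divisor d:
4^1 ≡ 4 (mod 13)
4^2 ≡ 3 (mod 13)
4^3 ≡ 12 (mod 13)
4^4 ≡ 9 (mod 13)
4^6 ≡ 1 (mod 13) ✓
The smallest such exponent is 6, so the order of 4 is 6.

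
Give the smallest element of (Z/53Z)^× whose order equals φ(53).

φ(53) = 53 − 1 = 52 = 2^2 · 13.
g is a primitive root iff g^(52/q) ≢ 1 (mod 53) for each prime q ∈ {2, 13}.
g = 2: 2^26 ≡ 52; 2^4 ≡ 16 — none is 1, so 2 is a primitive root.
Hence the least primitive root of 53 is 2.

2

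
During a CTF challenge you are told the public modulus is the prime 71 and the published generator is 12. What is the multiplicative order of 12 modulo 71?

35

ord(12) | φ(71) = 71 − 1 = 70 = 2 · 5 · 7.
Divisors of 70: 1, 2, 5, 7, 10, 14, 35, 70.
Evaluate successive powers at the divisors of 70:
12^1 ≡ 12
12^2 ≡ 2
12^5 ≡ 48
12^7 ≡ 25
12^10 ≡ 32
12^14 ≡ 57
12^35 ≡ 1
The smallest such exponent is 35, so the order of 12 is 35.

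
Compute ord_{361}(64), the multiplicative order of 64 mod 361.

57

ord(64) | φ(361) = φ(19^2) = 19·(19−1) = 342 = 2 · 3^2 · 19.
Divisors of 342: 1, 2, 3, 6, 9, 18, 19, 38, 57, 114, 171, 342.
Compute 64^d (mod 361) for the divisors d until we hit 1:
64^1 ≡ 64 (mod 361)
64^2 ≡ 125 (mod 361)
64^3 ≡ 58 (mod 361)
64^6 ≡ 115 (mod 361)
64^9 ≡ 172 (mod 361)
64^18 ≡ 343 (mod 361)
64^19 ≡ 292 (mod 361)
64^38 ≡ 68 (mod 361)
64^57 ≡ 1 (mod 361) ✓
So ord_361(64) = 57.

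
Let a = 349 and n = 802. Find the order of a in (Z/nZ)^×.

ord(349) | φ(802) = φ(2)·φ(401) = 1·400 = 400 = 2^4 · 5^2.
Divisors of 400: 1, 2, 4, 5, 8, 10, 16, 20, 25, 40, 50, 80, 100, 200, 400.
Test each divisor d:
349^1 ≡ 349 (mod 802)
349^2 ≡ 699 (mod 802)
349^4 ≡ 183 (mod 802)
349^5 ≡ 509 (mod 802)
349^8 ≡ 607 (mod 802)
349^10 ≡ 35 (mod 802)
349^16 ≡ 331 (mod 802)
349^20 ≡ 423 (mod 802)
349^25 ≡ 371 (mod 802)
349^40 ≡ 83 (mod 802)
349^50 ≡ 499 (mod 802)
349^80 ≡ 473 (mod 802)
349^100 ≡ 381 (mod 802)
349^200 ≡ 801 (mod 802)
349^400 ≡ 1 (mod 802) ✓
The smallest such exponent is 400, so the order of 349 is 400.

400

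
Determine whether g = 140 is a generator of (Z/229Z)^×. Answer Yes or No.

No

φ(229) = 229 − 1 = 228 = 2^2 · 3 · 19.
An element g generates (Z/229Z)^× iff g^(228/q) ≢ 1 (mod 229) for each prime q ∈ {2, 3, 19}.
140^114 ≡ 228 (mod 229)  [q = 2: ≢ 1 ✓]
140^76 ≡ 134 (mod 229)  [q = 3: ≢ 1 ✓]
140^12 ≡ 1 (mod 229)  [q = 19: ≡ 1 ✗]
Since 140^12 ≡ 1, the order of 140 divides 12 < 228, so 140 is not a primitive root.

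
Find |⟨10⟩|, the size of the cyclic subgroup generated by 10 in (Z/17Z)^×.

Since 10 ∈ (Z/17Z)^×, its order divides φ(17) = 17 − 1 = 16 = 2^4.
Divisors of 16: 1, 2, 4, 8, 16.
Compute 10^d (mod 17) for the divisors d until we hit 1:
10^1 ≡ 10 (mod 17)
10^2 ≡ 15 (mod 17)
10^4 ≡ 4 (mod 17)
10^8 ≡ 16 (mod 17)
10^16 ≡ 1 (mod 17) ✓
Hence ord(10) = 16.

16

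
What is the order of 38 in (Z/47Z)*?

The order of 38 must divide φ(47) = 47 − 1 = 46 = 2 · 23.
Divisors of 46: 1, 2, 23, 46.
Test each divisor d:
38^1 ≡ 38
38^2 ≡ 34
38^23 ≡ 46
38^46 ≡ 1
The smallest such exponent is 46, so the order of 38 is 46.

46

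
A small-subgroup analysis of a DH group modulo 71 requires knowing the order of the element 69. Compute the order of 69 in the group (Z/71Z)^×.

70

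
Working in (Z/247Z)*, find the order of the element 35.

9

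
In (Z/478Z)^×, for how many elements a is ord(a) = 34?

φ(478) = φ(2)·φ(239) = 1·238 = 238 = 2 · 7 · 17.
Since (Z/478Z)^× is cyclic of order 238, the number of elements of order d is φ(d) when d | 238 and 0 otherwise.
34 = 2 · 17 divides 238, and φ(34) = 16.

16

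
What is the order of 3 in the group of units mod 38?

18

ord(3) | φ(38) = φ(2)·φ(19) = 1·18 = 18 = 2 · 3^2.
Divisors of 18: 1, 2, 3, 6, 9, 18.
Test each divisor d:
3^1 ≡ 3 (mod 38)
3^2 ≡ 9 (mod 38)
3^3 ≡ 27 (mod 38)
3^6 ≡ 7 (mod 38)
3^9 ≡ 37 (mod 38)
3^18 ≡ 1 (mod 38) ✓
Hence ord(3) = 18.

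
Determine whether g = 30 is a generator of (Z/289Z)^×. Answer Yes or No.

No

φ(289) = φ(17^2) = 17·(17−1) = 272 = 2^4 · 17.
Test 30^(272/q) mod 289 for each prime factor q of 272:
30^136 ≡ 1 (mod 289)  [q = 2: ≡ 1 ✗]
30^16 ≡ 18 (mod 289)  [q = 17: ≢ 1 ✓]
The check at q = 2 fails, so 30 generates a proper subgroup.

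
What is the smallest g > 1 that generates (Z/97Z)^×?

φ(97) = 97 − 1 = 96 = 2^5 · 3.
Test candidates g = 2, 3, … against the prime factors q ∈ {2, 3} of φ(97): g is a generator iff g^(96/q) ≢ 1 for every such q.
g = 2: 2^48 ≡ 1 — hits 1, so not a primitive root.
g = 3: 3^48 ≡ 1 — hits 1, so not a primitive root.
g = 4: 4^48 ≡ 1 — hits 1, so not a primitive root.
g = 5: 5^48 ≡ 96; 5^32 ≡ 35 — none is 1, so 5 is a primitive root.
So 5 is the smallest generator of (Z/97Z)^×.

5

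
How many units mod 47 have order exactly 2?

1

φ(47) = 47 − 1 = 46 = 2 · 23.
(Z/47Z)^× is cyclic (|G| = 46); a cyclic group of order m has exactly φ(d) elements of each order d | m, and none otherwise.
2 | 46, and φ(2) = 2 − 1 = 1.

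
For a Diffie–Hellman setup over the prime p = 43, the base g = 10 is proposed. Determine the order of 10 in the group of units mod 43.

21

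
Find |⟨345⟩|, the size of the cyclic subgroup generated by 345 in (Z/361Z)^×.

342

ord(345) | φ(361) = φ(19^2) = 19·(19−1) = 342 = 2 · 3^2 · 19.
Divisors of 342: 1, 2, 3, 6, 9, 18, 19, 38, 57, 114, 171, 342.
Test each divisor d:
345^1 ≡ 345
345^2 ≡ 256
345^3 ≡ 236
345^6 ≡ 102
345^9 ≡ 246
345^18 ≡ 229
345^19 ≡ 307
345^38 ≡ 28
345^57 ≡ 293
345^114 ≡ 292
345^171 ≡ 360
345^342 ≡ 1
So ord_361(345) = 342.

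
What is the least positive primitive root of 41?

6

φ(41) = 41 − 1 = 40 = 2^3 · 5.
g is a primitive root iff g^(40/q) ≢ 1 (mod 41) for each prime q ∈ {2, 5}.
g = 2: 2^20 ≡ 1 — hits 1, so not a primitive root.
g = 3: 3^20 ≡ 40; 3^8 ≡ 1 — hits 1, so not a primitive root.
g = 4: 4^20 ≡ 1 — hits 1, so not a primitive root.
g = 5: 5^20 ≡ 1 — hits 1, so not a primitive root.
g = 6: 6^20 ≡ 40; 6^8 ≡ 10 — none is 1, so 6 is a primitive root.
The smallest primitive root modulo 41 is 6.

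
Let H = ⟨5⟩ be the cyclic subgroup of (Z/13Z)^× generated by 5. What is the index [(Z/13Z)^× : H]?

3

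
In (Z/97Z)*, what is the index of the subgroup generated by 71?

1

The order of 71 must divide φ(97) = 97 − 1 = 96 = 2^5 · 3.
Divisors of 96: 1, 2, 3, 4, 6, 8, 12, 16, 24, 32, 48, 96.
Test each divisor d:
71^1 ≡ 71
71^2 ≡ 94
71^3 ≡ 78
71^4 ≡ 9
71^6 ≡ 70
71^8 ≡ 81
71^12 ≡ 50
71^16 ≡ 62
71^24 ≡ 75
71^32 ≡ 61
71^48 ≡ 96
71^96 ≡ 1
So ord_97(71) = 96, hence |⟨71⟩| = 96.
Index = |(Z/97Z)^×| / |⟨71⟩| = 96 / 96 = 1.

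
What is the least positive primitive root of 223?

3

φ(223) = 223 − 1 = 222 = 2 · 3 · 37.
Test candidates g = 2, 3, … against the prime factors q ∈ {2, 3, 37} of φ(223): g is a generator iff g^(222/q) ≢ 1 for every such q.
g = 2: 2^111 ≡ 1 — hits 1, so not a primitive root.
g = 3: 3^111 ≡ 222; 3^74 ≡ 183; 3^6 ≡ 60 — none is 1, so 3 is a primitive root.
Hence the least primitive root of 223 is 3.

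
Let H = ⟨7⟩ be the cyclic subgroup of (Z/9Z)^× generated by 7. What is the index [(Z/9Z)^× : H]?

2

Since 7 ∈ (Z/9Z)^×, its order divides φ(9) = φ(3^2) = 3·(3−1) = 6 = 2 · 3.
Divisors of 6: 1, 2, 3, 6.
Compute 7^d (mod 9) for the divisors d until we hit 1:
7^1 ≡ 7 (mod 9)
7^2 ≡ 4 (mod 9)
7^3 ≡ 1 (mod 9) ✓
The order of 7 is 3, so the subgroup it generates has 3 elements.
Index = |(Z/9Z)^×| / |⟨7⟩| = 6 / 3 = 2.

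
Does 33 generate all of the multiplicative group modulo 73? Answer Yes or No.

Yes

φ(73) = 73 − 1 = 72 = 2^3 · 3^2.
An element g generates (Z/73Z)^× iff g^(72/q) ≢ 1 (mod 73) for each prime q ∈ {2, 3}.
33^36 ≡ 72 (mod 73)  [q = 2: ≢ 1 ✓]
33^24 ≡ 8 (mod 73)  [q = 3: ≢ 1 ✓]
None equal 1, so ord_73(33) = 72: 33 is a primitive root.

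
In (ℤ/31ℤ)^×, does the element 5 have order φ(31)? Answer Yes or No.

φ(31) = 31 − 1 = 30 = 2 · 3 · 5.
Test 5^(30/q) mod 31 for each prime factor q of 30:
5^15 ≡ 1 (mod 31)  [q = 2: ≡ 1 ✗]
5^10 ≡ 5 (mod 31)  [q = 3: ≢ 1 ✓]
5^6 ≡ 1 (mod 31)  [q = 5: ≡ 1 ✗]
Since 5^15 ≡ 1, the order of 5 divides 15 < 30, so 5 is not a primitive root.

No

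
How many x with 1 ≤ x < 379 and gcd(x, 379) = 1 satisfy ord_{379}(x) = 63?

36

φ(379) = 379 − 1 = 378 = 2 · 3^3 · 7.
Since (Z/379Z)^× is cyclic of order 378, the number of elements of order d is φ(d) when d | 378 and 0 otherwise.
63 = 3^2 · 7 divides 378, and φ(63) = 36.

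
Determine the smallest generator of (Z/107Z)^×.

2

φ(107) = 107 − 1 = 106 = 2 · 53.
Test candidates g = 2, 3, … against the prime factors q ∈ {2, 53} of φ(107): g is a generator iff g^(106/q) ≢ 1 for every such q.
g = 2: 2^53 ≡ 106; 2^2 ≡ 4 — none is 1, so 2 is a primitive root.
The smallest primitive root modulo 107 is 2.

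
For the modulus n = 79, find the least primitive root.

3

φ(79) = 79 − 1 = 78 = 2 · 3 · 13.
g is a primitive root iff g^(78/q) ≢ 1 (mod 79) for each prime q ∈ {2, 3, 13}.
g = 2: 2^39 ≡ 1 — hits 1, so not a primitive root.
g = 3: 3^39 ≡ 78; 3^26 ≡ 23; 3^6 ≡ 18 — none is 1, so 3 is a primitive root.
So 3 is the smallest generator of (Z/79Z)^×.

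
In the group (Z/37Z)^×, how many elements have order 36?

φ(37) = 37 − 1 = 36 = 2^2 · 3^2.
In a cyclic group of order 36, there are φ(d) elements of order d for each divisor d of 36, and zero for non-divisors.
36 = 2^2 · 3^2 divides 36, and φ(36) = 12.

12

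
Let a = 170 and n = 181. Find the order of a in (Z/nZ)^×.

The order of 170 must divide φ(181) = 181 − 1 = 180 = 2^2 · 3^2 · 5.
Divisors of 180: 1, 2, 3, 4, 5, 6, 9, 10, 12, 15, 18, 20, 30, 36, 45, 60, 90, 180.
Compute 170^d (mod 181) for the divisors d until we hit 1:
170^1 ≡ 170
170^2 ≡ 121
170^3 ≡ 117
170^4 ≡ 161
170^5 ≡ 39
170^6 ≡ 114
170^9 ≡ 125
170^10 ≡ 73
170^12 ≡ 145
170^15 ≡ 132
170^18 ≡ 59
170^20 ≡ 80
170^30 ≡ 48
170^36 ≡ 42
170^45 ≡ 1
So ord_181(170) = 45.

45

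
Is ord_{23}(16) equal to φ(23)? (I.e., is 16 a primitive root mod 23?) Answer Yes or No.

φ(23) = 23 − 1 = 22 = 2 · 11.
16 is a primitive root mod 23 iff 16^(φ(23)/q) ≢ 1 for every prime q | φ(23), i.e. q ∈ {2, 11}.
16^11 ≡ 1 (mod 23)  [q = 2: ≡ 1 ✗]
16^2 ≡ 3 (mod 23)  [q = 11: ≢ 1 ✓]
The check at q = 2 fails, so 16 generates a proper subgroup.

No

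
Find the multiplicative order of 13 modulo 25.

20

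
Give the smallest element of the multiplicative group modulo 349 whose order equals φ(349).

φ(349) = 349 − 1 = 348 = 2^2 · 3 · 29.
Test candidates g = 2, 3, … against the prime factors q ∈ {2, 3, 29} of φ(349): g is a generator iff g^(348/q) ≢ 1 for every such q.
g = 2: 2^174 ≡ 348; 2^116 ≡ 226; 2^12 ≡ 257 — none is 1, so 2 is a primitive root.
The smallest primitive root modulo 349 is 2.

2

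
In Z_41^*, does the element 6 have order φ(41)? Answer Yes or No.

Yes

φ(41) = 41 − 1 = 40 = 2^3 · 5.
Test 6^(40/q) mod 41 for each prime factor q of 40:
6^20 ≡ 40 (mod 41)  [q = 2: ≢ 1 ✓]
6^8 ≡ 10 (mod 41)  [q = 5: ≢ 1 ✓]
All checks pass, so 6 has order 40 and is a primitive root modulo 41.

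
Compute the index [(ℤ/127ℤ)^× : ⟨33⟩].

3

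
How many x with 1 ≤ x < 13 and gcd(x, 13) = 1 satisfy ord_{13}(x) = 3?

2

φ(13) = 13 − 1 = 12 = 2^2 · 3.
In a cyclic group of order 12, there are φ(d) elements of order d for each divisor d of 12, and zero for non-divisors.
3 | 12, and φ(3) = 3 − 1 = 2.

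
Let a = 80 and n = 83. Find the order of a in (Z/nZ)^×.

By Lagrange's theorem, ord_83(80) divides φ(83) = 83 − 1 = 82 = 2 · 41.
Divisors of 82: 1, 2, 41, 82.
Evaluate successive powers at the divisors of 82:
80^1 ≡ 80 (mod 83)
80^2 ≡ 9 (mod 83)
80^41 ≡ 82 (mod 83)
80^82 ≡ 1 (mod 83) ✓
So ord_83(80) = 82.

82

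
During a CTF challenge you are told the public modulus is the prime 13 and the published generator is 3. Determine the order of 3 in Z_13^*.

3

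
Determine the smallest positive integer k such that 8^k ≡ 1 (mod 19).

6

Since 8 ∈ (Z/19Z)^×, its order divides φ(19) = 19 − 1 = 18 = 2 · 3^2.
Divisors of 18: 1, 2, 3, 6, 9, 18.
Check 8^d mod 19 for each divisor in increasing order:
8^1 ≡ 8 (mod 19)
8^2 ≡ 7 (mod 19)
8^3 ≡ 18 (mod 19)
8^6 ≡ 1 (mod 19) ✓
Therefore the multiplicative order of 8 modulo 19 is 6.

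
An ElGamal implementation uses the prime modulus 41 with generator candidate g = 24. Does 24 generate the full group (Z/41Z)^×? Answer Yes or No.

φ(41) = 41 − 1 = 40 = 2^3 · 5.
It suffices to check that the order of 24 is not a proper divisor of 40: compute 24^(40/q) for q ∈ {2, 5}.
24^20 ≡ 40 (mod 41)  [q = 2: ≢ 1 ✓]
24^8 ≡ 16 (mod 41)  [q = 5: ≢ 1 ✓]
All checks pass, so 24 has order 40 and is a primitive root modulo 41.

Yes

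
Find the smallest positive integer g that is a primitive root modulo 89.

φ(89) = 89 − 1 = 88 = 2^3 · 11.
g is a primitive root iff g^(88/q) ≢ 1 (mod 89) for each prime q ∈ {2, 11}.
g = 2: 2^44 ≡ 1 — hits 1, so not a primitive root.
g = 3: 3^44 ≡ 88; 3^8 ≡ 64 — none is 1, so 3 is a primitive root.
Hence the least primitive root of 89 is 3.

3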